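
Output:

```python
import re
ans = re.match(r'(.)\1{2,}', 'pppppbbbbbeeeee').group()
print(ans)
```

`\1` has to match the exact text group 1 already captured.
With `match`, the pattern is implicitly anchored at the beginning.
The match spans [0:5] → 'ppppp'.
Captured: group 1 = 'p'.

ppppp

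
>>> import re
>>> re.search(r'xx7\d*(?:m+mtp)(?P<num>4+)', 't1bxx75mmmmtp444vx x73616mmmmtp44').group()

The pattern matches the literal 'xx7', then zero or more of a digit; then one or more of the literal 'm', then the literal 'mtp' (non-capturing group); then one or more of a literal '4' (captured as 'num').
The match spans [3:16] → 'xx75mmmmtp444'.

'xx75mmmmtp444'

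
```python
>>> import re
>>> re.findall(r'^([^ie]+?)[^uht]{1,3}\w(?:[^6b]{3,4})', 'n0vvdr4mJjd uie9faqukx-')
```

A non-greedy quantifier consumes as few characters as it can — just enough that the remainder of the pattern still matches from where it stops; whatever follows it matches normally.
`findall` collects group 1 from the one match (1 total).

['n']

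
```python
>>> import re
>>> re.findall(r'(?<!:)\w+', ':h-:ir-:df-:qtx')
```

The negative lookahead/lookbehind blocks any match where the forbidden context is present.
Since nothing is captured, `findall` lists the 3 matched substrings directly.

['r', 'f', 'tx']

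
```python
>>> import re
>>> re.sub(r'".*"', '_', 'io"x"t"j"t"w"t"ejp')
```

'io_ejp'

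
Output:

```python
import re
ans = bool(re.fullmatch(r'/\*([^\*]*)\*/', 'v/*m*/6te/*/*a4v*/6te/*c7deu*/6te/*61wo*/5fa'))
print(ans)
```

`fullmatch` succeeds only if the pattern covers the string from start to end.
Here there's no way to consume every character, so the call returns None, and `bool(None)` is False.

False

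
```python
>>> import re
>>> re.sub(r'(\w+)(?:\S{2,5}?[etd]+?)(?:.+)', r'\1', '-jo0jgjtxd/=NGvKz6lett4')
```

'-jo0jgj'

This matches one or more of a word character (captured); then 2 to 5 of a non-whitespace character (lazy), then one or more of one of [etd] (lazy) (non-capturing group); then one or more of any character (non-capturing group).
Matches: at [1:23] → 'jo0jgjtxd/=NGvKz6lett4'.
The replacement refers to a captured group, so each match is rewritten using its own captured text.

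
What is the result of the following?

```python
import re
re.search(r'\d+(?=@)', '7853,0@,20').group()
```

The `(?=…)`/`(?<=…)` assertion just peeks at neighbouring text; it doesn't advance the match position.
`search` walks the string left to right and returns the first match it finds.
The match spans [5:6] → '0'.

'0'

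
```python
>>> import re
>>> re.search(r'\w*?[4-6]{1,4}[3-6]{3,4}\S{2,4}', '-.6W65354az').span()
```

(2, 11)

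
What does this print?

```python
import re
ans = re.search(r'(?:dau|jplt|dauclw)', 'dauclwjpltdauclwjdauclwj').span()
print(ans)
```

The regex engine tests alternatives in the order written; an earlier branch that matches wins even if a later one would match more.
`search` walks the string left to right and returns the first match it finds.
The match spans [0:3] → 'dau'.

(0, 3)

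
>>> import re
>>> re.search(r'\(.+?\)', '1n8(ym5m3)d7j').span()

`re.search` tries every starting position until one works.
The match spans [3:10] → '(ym5m3)'.

(3, 10)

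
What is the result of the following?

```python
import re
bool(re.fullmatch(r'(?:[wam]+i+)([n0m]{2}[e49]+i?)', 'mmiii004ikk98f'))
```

Pattern: one or more of one of [wam], then one or more of the literal 'i' (non-capturing group); then exactly 2 of one of [n0m], then one or more of one of [e49], then optionally the literal 'i' (captured).
`fullmatch` succeeds only if the pattern covers the string from start to end.
Here there's no way to consume every character, so the call returns None, and `bool(None)` is False.

False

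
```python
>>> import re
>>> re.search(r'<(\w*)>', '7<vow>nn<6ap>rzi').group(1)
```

'vow'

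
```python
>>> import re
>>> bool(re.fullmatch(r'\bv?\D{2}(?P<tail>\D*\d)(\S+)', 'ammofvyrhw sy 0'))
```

False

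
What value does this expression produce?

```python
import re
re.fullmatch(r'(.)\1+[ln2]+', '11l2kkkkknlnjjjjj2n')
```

For `fullmatch`, every character of the input must be accounted for by the pattern.
Here the string isn't matched end-to-end, so the call returns None.

None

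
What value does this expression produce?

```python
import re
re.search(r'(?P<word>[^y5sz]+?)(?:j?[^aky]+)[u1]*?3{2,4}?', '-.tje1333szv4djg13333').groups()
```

This matches one or more of any character except [y5sz] (lazy) (captured as 'word'); then optionally the literal 'j', then one or more of any character except [aky] (non-capturing group); then zero or more of one of [u1] (lazy), then 2 to 4 of the literal '3' (lazy).
The `?` after the quantifier makes it lazy — it takes as little as possible before letting the rest of the pattern try.
`re.search` tries every starting position until one works.
The match spans [0:21] → '-.tje1333szv4djg13333'.
Captured: group 1 = '-'.

('-',)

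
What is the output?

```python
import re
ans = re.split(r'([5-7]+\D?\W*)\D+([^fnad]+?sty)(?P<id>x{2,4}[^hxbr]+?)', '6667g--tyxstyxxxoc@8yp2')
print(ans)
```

['', '6667g--', 'xsty', 'xxxo', 'c@8yp2']

The pattern matches one or more of a character in [5-7], then optionally a non-digit, then zero or more of a non-word character (captured); then one or more of a non-digit; then one or more of any character except [fnad] (lazy), then the literal 'sty' (captured); then 2 to 4 of the literal 'x', then one or more of any character except [hxbr] (lazy) (captured as 'id').
`re.split` interleaves the captured-group text with the surrounding fragments.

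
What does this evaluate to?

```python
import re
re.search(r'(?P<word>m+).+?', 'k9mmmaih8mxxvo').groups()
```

('mmm',)

The pattern matches one or more of a literal 'm' (captured as 'word'); then one or more of any character (lazy).
The `?` after the quantifier makes it lazy — it takes as little as possible before letting the rest of the pattern try.
Unlike `match`, `search` isn't anchored — it looks for the pattern anywhere in the string.
The match spans [2:6] → 'mmma'.
Captured: group 1 = 'mmm'.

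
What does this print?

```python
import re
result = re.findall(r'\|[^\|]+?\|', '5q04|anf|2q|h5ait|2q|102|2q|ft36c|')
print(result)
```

Scanning left to right: at [4:9] → '|anf|'; at [11:18] → '|h5ait|'; at [20:25] → '|102|'; at [27:34] → '|ft36c|'.
With no groups in the pattern, `findall` gives back each whole match — 4 here.

['|anf|', '|h5ait|', '|102|', '|ft36c|']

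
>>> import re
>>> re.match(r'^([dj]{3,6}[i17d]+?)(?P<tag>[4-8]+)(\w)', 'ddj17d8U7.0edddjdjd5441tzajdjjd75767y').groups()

('ddj1', '7', 'd')

The pattern matches anchored at the start of the string; then 3 to 6 of one of [dj], then one or more of one of [i17d] (lazy) (captured); then one or more of a character in [4-8] (captured as 'tag'); then a word character (captured).
A `+?`/`*?`/`{m,n}?` starts at its minimum and grows only as far as needed for what follows to match.
`re.match` won't scan ahead — the pattern has to work from the very first character.
The match spans [0:6] → 'ddj17d'.
Captured: group 1 = 'ddj1', group 2 = '7', group 3 = 'd'.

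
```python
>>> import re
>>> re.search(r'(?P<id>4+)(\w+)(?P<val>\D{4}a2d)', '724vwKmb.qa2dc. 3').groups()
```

('4', 'vwK', 'mb.qa2d')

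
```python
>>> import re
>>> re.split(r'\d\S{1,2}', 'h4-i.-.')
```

['h', '.-.']

Pattern: a digit; then 1 to 2 of a non-whitespace character.
Matches to split on: at [1:4] → '4-i'.
Each match becomes a cut point; 2 segments remain.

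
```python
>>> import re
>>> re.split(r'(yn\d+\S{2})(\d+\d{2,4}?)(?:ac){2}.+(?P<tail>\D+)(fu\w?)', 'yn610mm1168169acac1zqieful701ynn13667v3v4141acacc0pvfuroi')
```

Pattern: the literal 'yn', then one or more of a digit, then exactly 2 of a non-whitespace character (captured); then one or more of a digit, then 2 to 4 of a digit (lazy) (captured); then the literal 'ac' repeated 2 times, then one or more of any character; then one or more of a non-digit (captured as 'tail'); then the literal 'fu', then optionally a word character (captured).
Because the pattern has a capturing group, `split` also inserts each captured text between the pieces.

['', 'yn610mm', '1168169', 'v', 'fur', 'oi']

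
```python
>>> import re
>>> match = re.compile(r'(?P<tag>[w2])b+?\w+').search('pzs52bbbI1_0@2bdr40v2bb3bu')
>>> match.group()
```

The match spans [4:12] → '2bbbI1_0'.

'2bbbI1_0'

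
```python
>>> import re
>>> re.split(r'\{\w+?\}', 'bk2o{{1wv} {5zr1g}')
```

['bk2o{', ' ', '']

The string is cut at each match, leaving 3 pieces.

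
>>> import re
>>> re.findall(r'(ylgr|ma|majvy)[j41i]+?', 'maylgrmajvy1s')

['ma']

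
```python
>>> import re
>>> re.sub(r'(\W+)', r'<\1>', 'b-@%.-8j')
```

This matches one or more of a non-word character (captured).
Matches: at [1:6] → '-@%.-'.
Each match is replaced using the text its own group 1 captured.

'b<-@%.->8j'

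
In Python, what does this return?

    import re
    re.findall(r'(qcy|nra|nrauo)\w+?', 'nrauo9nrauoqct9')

Branches in `(...|...)` are attempted left-to-right; the first branch that allows the whole pattern to succeed is taken.
Because there's exactly one group, `findall` drops the full match and keeps group 1 from each hit.

['nra', 'nra']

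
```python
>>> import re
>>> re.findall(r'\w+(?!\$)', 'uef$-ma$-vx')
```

['ue', 'm', 'vx']

The negative lookahead/lookbehind blocks any match where the forbidden context is present.
No capturing groups, so `findall` returns the 3 full match strings.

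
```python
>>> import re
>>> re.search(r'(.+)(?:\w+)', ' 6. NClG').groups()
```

(' 6. NCl',)

The match spans [0:8] → ' 6. NClG'.
Captured: group 1 = ' 6. NCl'.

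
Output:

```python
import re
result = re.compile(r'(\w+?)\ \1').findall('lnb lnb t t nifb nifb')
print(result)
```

['lnb', 't', 'nifb']

After group 1 captures some text, `\1` only succeeds where that same text appears again.
Scanning left to right: at [0:7] match 'lnb lnb', group 1 = 'lnb'; at [8:11] match 't t', group 1 = 't'; at [12:21] match 'nifb nifb', group 1 = 'nifb'.
One capturing group, so `findall` returns just the captured substring from each match — 3 in all.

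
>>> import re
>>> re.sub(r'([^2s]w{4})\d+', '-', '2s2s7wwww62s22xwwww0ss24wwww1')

'2s2s-s22-ss2-'

This matches any character except [2s], then exactly 4 of the literal 'w' (captured); then one or more of a digit.
`sub` substitutes '-' at each match site.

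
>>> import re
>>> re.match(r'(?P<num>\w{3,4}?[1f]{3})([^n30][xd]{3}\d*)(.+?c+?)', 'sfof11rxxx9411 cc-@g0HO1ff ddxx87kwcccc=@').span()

(0, 16)

Pattern: 3 to 4 of a word character (lazy), then exactly 3 of one of [1f] (captured as 'num'); then any character except [n30], then exactly 3 of one of [xd], then zero or more of a digit (captured); then one or more of any character (lazy), then one or more of the literal 'c' (lazy) (captured).
Because the quantifier is non-greedy, it stops expanding at the earliest point where the rest of the pattern can succeed.
`re.match` won't scan ahead — the pattern has to work from the very first character.
The match spans [0:16] → 'sfof11rxxx9411 c'.
Captured: group 1 = 'sfof11', group 2 = 'rxxx9411', group 3 = ' c'.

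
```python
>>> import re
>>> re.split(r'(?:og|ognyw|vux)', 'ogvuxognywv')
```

['', '', '', 'nywv']

`|` is ordered: at each position the engine commits to the first alternative that works.
Matches to split on: at [0:2] → 'og'; at [2:5] → 'vux'; at [5:7] → 'og'.
Each match becomes a cut point; 4 segments remain.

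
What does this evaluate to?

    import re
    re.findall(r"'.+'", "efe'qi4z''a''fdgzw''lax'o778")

["'qi4z''a''fdgzw''lax'"]

Scanning left to right: at [3:24] → "'qi4z''a''fdgzw''lax'".
With no groups in the pattern, `findall` gives back each whole match — 1 here.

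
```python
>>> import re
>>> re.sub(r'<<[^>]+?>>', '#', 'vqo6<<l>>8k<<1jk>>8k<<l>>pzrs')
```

Matches: at [4:9] → '<<l>>'; at [11:18] → '<<1jk>>'; at [20:25] → '<<l>>'.
`sub` substitutes '#' at each match site.

'vqo6#8k#8k#pzrs'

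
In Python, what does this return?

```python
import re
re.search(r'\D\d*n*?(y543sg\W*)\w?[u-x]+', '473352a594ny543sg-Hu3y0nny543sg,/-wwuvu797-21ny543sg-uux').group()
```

'a594ny543sg-Hu'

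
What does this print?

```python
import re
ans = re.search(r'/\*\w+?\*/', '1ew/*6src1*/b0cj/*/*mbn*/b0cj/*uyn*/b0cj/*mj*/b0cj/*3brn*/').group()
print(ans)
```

/*6src1*/

The match spans [3:12] → '/*6src1*/'.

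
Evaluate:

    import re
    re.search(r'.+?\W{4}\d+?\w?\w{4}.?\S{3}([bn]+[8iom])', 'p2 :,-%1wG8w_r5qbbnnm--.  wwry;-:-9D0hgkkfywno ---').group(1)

'bnnm'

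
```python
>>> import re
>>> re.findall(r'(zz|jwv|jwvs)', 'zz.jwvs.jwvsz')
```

`|` is ordered: at each position the engine commits to the first alternative that works.
Walking the string: at [0:2] match 'zz', group 1 = 'zz'; at [3:6] match 'jwv', group 1 = 'jwv'; at [8:11] match 'jwv', group 1 = 'jwv'.
`findall` collects group 1 from each match (3 total).

['zz', 'jwv', 'jwv']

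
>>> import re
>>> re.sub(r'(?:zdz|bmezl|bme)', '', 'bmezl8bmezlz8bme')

Alternation isn't longest-match — the leftmost alternative that fits at this position is chosen.
Matches: at [0:5] → 'bmezl'; at [6:11] → 'bmezl'; at [13:16] → 'bme'.
Every occurrence is swapped for ''.

'8z8'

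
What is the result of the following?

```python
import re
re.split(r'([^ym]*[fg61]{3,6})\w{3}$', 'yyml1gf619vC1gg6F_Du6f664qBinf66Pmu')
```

This matches zero or more of any character except [ym], then 3 to 6 of one of [fg61] (captured); then exactly 3 of a word character; then anchored at the end.
Matches to split on: at [3:35] → 'l1gf619vC1gg6F_Du6f664qBinf66Pmu'.
With a capturing group present, the delimiter's captured portion is kept in the result list.

['yym', 'l1gf619vC1gg6F_Du6f664qBinf66', '']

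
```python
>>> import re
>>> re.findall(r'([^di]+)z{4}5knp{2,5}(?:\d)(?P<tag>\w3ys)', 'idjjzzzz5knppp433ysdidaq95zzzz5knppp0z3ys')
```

[('jj', '33ys'), ('aq95', 'z3ys')]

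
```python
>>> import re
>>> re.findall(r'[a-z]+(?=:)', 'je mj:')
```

['mj']

The positive lookaround only admits positions where the adjacent text matches; those characters stay outside the span.
Matches: at [3:5] → 'mj'.
With no groups in the pattern, `findall` gives back each whole match — 1 here.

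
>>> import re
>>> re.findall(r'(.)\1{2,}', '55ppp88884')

The backreference `\1` re-matches whatever the first group consumed, character for character.
Scanning left to right: at [2:5] match 'ppp', group 1 = 'p'; at [5:9] match '8888', group 1 = '8'.
With a single group, `findall` returns only what that group captured — 2 items.

['p', '8']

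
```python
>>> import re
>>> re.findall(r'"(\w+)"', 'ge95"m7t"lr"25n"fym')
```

`findall` collects group 1 from each match (2 total).

['m7t', '25n']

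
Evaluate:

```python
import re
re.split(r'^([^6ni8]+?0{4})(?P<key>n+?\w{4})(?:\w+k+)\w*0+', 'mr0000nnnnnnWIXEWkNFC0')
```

['', 'mr0000', 'nnnnn', '']

Lazy quantifiers expand one character at a time until the remainder of the pattern can match.
The group in the pattern means `split` returns the separators' captures alongside the pieces.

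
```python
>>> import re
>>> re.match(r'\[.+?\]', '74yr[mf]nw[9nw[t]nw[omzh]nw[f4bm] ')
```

None

`match` is anchored at position 0; if the pattern doesn't fit there, it returns None.
Here the pattern fails at index 0, so the call returns None.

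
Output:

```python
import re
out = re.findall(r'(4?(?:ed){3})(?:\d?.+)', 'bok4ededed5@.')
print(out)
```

['4ededed']

Pattern: optionally a literal '4', then the literal 'ed' repeated 3 times (captured); then optionally a digit, then one or more of any character (non-capturing group).
`findall` collects group 1 from the one match (1 total).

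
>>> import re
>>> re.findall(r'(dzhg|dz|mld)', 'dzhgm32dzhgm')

The regex engine tests alternatives in the order written; an earlier branch that matches wins even if a later one would match more.
One capturing group, so `findall` returns just the captured substring from each match — 2 in all.

['dzhg', 'dzhg']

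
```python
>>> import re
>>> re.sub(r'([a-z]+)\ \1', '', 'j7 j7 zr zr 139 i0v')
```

'j7 j7  139 i0v'

The backreference `\1` re-matches whatever the first group consumed, character for character.
Matches: at [6:11] → 'zr zr'.
`sub` substitutes '' at each match site.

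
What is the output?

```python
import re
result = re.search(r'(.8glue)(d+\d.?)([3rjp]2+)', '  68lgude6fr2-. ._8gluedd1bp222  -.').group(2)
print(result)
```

Pattern: any character, then the literal '8g', then the literal 'lue' (captured); then one or more of a literal 'd', then a digit, then optionally any character (captured); then one of [3rjp], then one or more of the literal '2' (captured).
`search` walks the string left to right and returns the first match it finds.
The match spans [17:31] → '_8gluedd1bp222'.
Captured: group 1 = '_8glue', group 2 = 'dd1b', group 3 = 'p222'.

dd1b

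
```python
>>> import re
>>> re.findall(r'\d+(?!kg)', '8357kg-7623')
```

The negative lookahead/lookbehind blocks any match where the forbidden context is present.
Matches: at [0:3] → '835'; at [7:11] → '7623'.
Since nothing is captured, `findall` lists the 2 matched substrings directly.

['835', '7623']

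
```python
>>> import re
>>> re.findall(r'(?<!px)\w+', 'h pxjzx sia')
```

['h', 'pxjzx', 'sia']

The negative lookahead/lookbehind blocks any match where the forbidden context is present.
`findall` yields the raw match text (3 of them) because the pattern has no groups.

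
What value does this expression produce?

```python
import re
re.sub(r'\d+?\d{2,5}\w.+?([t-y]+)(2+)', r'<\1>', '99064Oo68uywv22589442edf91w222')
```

'<uywv><w>'

The pattern matches one or more of a digit (lazy), then 2 to 5 of a digit; then a word character, then one or more of any character (lazy); then one or more of a character in [t-y] (captured); then one or more of a literal '2' (captured).
The `?` after the quantifier makes it lazy — it takes as little as possible before letting the rest of the pattern try.
Matches: at [0:15] → '99064Oo68uywv22'; at [15:30] → '589442edf91w222'.
The replacement refers to a captured group, so each match is rewritten using its own captured text.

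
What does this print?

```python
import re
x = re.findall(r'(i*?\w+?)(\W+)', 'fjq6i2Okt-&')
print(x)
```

[('fjq6i2Okt', '-&')]

Pattern: zero or more of a literal 'i' (lazy), then one or more of a word character (lazy) (captured); then one or more of a non-word character (captured).
Walking the string: at [0:11] match 'fjq6i2Okt-&', groups = ('fjq6i2Okt', '-&').
With 2 capturing groups, `findall` returns a 2-tuple per match.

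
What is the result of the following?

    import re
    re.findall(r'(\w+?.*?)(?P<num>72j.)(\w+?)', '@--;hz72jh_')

The pattern matches one or more of a word character (lazy), then zero or more of any character (lazy) (captured); then the literal '72j', then any character (captured as 'num'); then one or more of a word character (lazy) (captured).
Scanning left to right: at [4:11] match 'hz72jh_', groups = ('hz', '72jh', '_').
3 groups means the one result is a tuple of 3 captured strings — 1 here.

[('hz', '72jh', '_')]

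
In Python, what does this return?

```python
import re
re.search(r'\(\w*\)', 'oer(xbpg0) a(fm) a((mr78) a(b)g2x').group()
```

'(xbpg0)'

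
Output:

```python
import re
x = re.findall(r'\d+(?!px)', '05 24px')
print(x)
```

['05', '2']

The negative lookaround is zero-width — it rules out positions where the adjacent text would match, without consuming anything.
Matches: at [0:2] → '05'; at [3:4] → '2'.
No capturing groups, so `findall` returns the 2 full match strings.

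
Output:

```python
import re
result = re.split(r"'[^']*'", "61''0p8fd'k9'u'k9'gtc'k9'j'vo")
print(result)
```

Splitting on the pattern gives 5 pieces.

['61', '0p8fd', 'u', 'gtc', "j'vo"]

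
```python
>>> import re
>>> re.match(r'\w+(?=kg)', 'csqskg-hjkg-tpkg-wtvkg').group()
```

'csqs'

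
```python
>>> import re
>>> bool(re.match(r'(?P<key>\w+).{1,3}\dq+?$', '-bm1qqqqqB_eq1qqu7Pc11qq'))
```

`re.match` won't scan ahead — the pattern has to work from the very first character.
Here the string doesn't start with a match, so the call returns None, and `bool(None)` is False.

False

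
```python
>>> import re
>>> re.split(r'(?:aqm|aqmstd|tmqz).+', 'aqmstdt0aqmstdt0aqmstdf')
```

Matches to split on: at [0:23] → 'aqmstdt0aqmstdt0aqmstdf'.
Each match becomes a cut point; 2 segments remain.

['', '']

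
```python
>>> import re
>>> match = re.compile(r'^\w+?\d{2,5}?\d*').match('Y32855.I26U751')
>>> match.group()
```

'Y32855'

The pattern matches anchored at the start of the string; then one or more of a word character (lazy), then 2 to 5 of a digit (lazy); then zero or more of a digit.
`match` is anchored at position 0; if the pattern doesn't fit there, it returns None.
The match spans [0:6] → 'Y32855'.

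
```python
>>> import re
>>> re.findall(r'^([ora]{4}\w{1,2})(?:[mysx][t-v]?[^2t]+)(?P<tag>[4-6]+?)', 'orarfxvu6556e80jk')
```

The pattern matches anchored at the start of the string; then exactly 4 of one of [ora], then 1 to 2 of a word character (captured); then one of [mysx], then optionally a character in [t-v], then one or more of any character except [2t] (non-capturing group); then one or more of a character in [4-6] (lazy) (captured as 'tag').
Walking the string: at [0:12] match 'orarfxvu6556', groups = ('orarf', '6').
Multiple groups make `findall` return tuples — one 2-tuple for the one match.

[('orarf', '6')]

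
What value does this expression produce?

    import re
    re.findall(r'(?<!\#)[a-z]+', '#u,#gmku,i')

The negative lookaround is zero-width — it rules out positions where the adjacent text would match, without consuming anything.
Scanning left to right: at [5:8] → 'mku'; at [9:10] → 'i'.
No capturing groups, so `findall` returns the 2 full match strings.

['mku', 'i']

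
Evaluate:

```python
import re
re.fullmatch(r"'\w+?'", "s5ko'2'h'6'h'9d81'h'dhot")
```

For `fullmatch`, every character of the input must be accounted for by the pattern.
Here there's no way to consume every character, so the call returns None.

None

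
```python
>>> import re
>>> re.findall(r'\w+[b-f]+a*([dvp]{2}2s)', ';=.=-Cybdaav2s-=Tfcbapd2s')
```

['pd2s']

The pattern matches one or more of a word character, then one or more of a character in [b-f], then zero or more of the literal 'a'; then exactly 2 of one of [dvp], then the literal '2s' (captured).
Walking the string: at [16:25] match 'Tfcbapd2s', group 1 = 'pd2s'.
With a single group, `findall` returns only what that group captured — 1 item.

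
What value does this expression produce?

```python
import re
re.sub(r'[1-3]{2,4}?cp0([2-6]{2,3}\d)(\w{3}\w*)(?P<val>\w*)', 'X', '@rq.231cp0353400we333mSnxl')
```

'@rq.X'

Pattern: 2 to 4 of a character in [1-3] (lazy), then the literal 'cp0'; then 2 to 3 of a character in [2-6], then a digit (captured); then exactly 3 of a word character, then zero or more of a word character (captured); then zero or more of a word character (captured as 'val').
Each match is replaced by 'X'.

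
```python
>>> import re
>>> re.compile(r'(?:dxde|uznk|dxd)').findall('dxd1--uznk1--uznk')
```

Scanning left to right: at [0:3] → 'dxd'; at [6:10] → 'uznk'; at [13:17] → 'uznk'.
No capturing groups, so `findall` returns the 3 full match strings.

['dxd', 'uznk', 'uznk']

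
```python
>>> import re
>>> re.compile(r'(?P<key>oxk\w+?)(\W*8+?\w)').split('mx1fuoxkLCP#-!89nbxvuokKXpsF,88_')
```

The pattern matches the literal 'oxk', then one or more of a word character (lazy) (captured as 'key'); then zero or more of a non-word character, then one or more of a literal '8' (lazy), then a word character (captured).
Matches to split on: at [5:16] → 'oxkLCP#-!89'.
With a capturing group present, the delimiter's captured portion is kept in the result list.

['mx1fu', 'oxkLCP', '#-!89', 'nbxvuokKXpsF,88_']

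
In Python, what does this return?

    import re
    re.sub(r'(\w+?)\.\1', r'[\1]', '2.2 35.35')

A backreference is literal: `\1` must see the identical characters the first group matched.
Each match is replaced using the text its own group 1 captured.

'[2] [35]'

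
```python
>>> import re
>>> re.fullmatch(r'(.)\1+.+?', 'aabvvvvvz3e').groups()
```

('a',)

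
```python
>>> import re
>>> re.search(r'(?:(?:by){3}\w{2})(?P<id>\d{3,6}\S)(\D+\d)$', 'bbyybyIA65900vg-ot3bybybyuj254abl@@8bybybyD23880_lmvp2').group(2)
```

Pattern: the literal 'by' repeated 3 times, then exactly 2 of a word character (non-capturing group); then 3 to 6 of a digit, then a non-whitespace character (captured as 'id'); then one or more of a non-digit, then a digit (captured); then anchored at the end.
Unlike `match`, `search` isn't anchored — it looks for the pattern anywhere in the string.
The match spans [36:54] → 'bybybyD23880_lmvp2'.
Captured: group 1 = '3880_', group 2 = 'lmvp2'.

'lmvp2'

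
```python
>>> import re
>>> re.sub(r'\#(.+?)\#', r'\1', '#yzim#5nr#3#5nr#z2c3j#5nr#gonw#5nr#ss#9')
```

'yzim5nr35nrz2c3j5nrgonw5nrss9'

Because the quantifier is non-greedy, it stops expanding at the earliest point where the rest of the pattern can succeed.
The replacement refers to a captured group, so each match is rewritten using its own captured text.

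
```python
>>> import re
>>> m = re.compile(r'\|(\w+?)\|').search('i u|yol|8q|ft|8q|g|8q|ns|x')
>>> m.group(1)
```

'yol'

`re.search` tries every starting position until one works.
The match spans [3:8] → '|yol|'.
Captured: group 1 = 'yol'.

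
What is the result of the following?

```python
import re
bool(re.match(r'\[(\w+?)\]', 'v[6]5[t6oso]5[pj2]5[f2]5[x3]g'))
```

`re.match` won't scan ahead — the pattern has to work from the very first character.
Here the pattern fails at index 0, so the call returns None, and `bool(None)` is False.

False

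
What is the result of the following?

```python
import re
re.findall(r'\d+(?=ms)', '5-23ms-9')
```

The lookaround is zero-width — it requires the adjacent text to match without consuming it, so the asserted text isn't part of the match.
Walking the string: at [2:4] → '23'.
`findall` yields the raw match text (1 of them) because the pattern has no groups.

['23']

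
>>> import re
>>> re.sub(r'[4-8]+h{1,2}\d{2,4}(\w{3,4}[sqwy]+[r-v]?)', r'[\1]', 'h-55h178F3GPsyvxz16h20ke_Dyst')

This matches one or more of a character in [4-8], then 1 to 2 of a literal 'h', then 2 to 4 of a digit; then 3 to 4 of a word character, then one or more of one of [sqwy], then optionally a character in [r-v] (captured).
Matches: at [2:15] → '55h178F3GPsyv'; at [18:29] → '6h20ke_Dyst'.
The replacement refers to a captured group, so each match is rewritten using its own captured text.

'h-[F3GPsyv]xz1[ke_Dyst]'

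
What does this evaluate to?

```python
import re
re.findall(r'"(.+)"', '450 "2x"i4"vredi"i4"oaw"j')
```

['2x"i4"vredi"i4"oaw']

Because there's exactly one group, `findall` drops the full match and keeps group 1 from the one hit.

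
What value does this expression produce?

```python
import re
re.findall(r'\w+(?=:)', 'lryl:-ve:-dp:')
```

Lookahead/lookbehind check context without consuming it, so the matched span excludes the asserted characters.
`findall` yields the raw match text (3 of them) because the pattern has no groups.

['lryl', 've', 'dp']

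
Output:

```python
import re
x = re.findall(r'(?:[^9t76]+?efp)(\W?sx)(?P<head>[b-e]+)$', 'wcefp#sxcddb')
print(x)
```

[('#sx', 'cddb')]

This matches one or more of any character except [9t76] (lazy), then the literal 'efp' (non-capturing group); then optionally a non-word character, then the literal 'sx' (captured); then one or more of a character in [b-e] (captured as 'head'); then anchored at the end.
Matches: at [0:12] match 'wcefp#sxcddb', groups = ('#sx', 'cddb').
2 groups means the one result is a tuple of 2 captured strings — 1 here.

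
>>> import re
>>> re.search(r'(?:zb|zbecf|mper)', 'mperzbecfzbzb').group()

'mper'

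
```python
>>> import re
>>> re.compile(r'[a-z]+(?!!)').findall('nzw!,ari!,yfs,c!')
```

Because the assertion is negative and zero-width, positions next to the forbidden text are skipped.
Since nothing is captured, `findall` lists the 3 matched substrings directly.

['nz', 'ar', 'yfs']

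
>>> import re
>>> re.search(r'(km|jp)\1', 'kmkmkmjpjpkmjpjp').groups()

('km',)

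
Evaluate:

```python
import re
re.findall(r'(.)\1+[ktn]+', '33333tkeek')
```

After group 1 captures some text, `\1` only succeeds where that same text appears again.
`findall` collects group 1 from each match (2 total).

['3', 'e']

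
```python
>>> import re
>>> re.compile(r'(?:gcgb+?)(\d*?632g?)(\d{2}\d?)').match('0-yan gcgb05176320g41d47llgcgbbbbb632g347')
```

Pattern: the literal 'gcg', then one or more of a literal 'b' (lazy) (non-capturing group); then zero or more of a digit (lazy), then the literal '632', then optionally a literal 'g' (captured); then exactly 2 of a digit, then optionally a digit (captured).
`re.match` won't scan ahead — the pattern has to work from the very first character.
Here position 0 doesn't satisfy it, so the call returns None.

None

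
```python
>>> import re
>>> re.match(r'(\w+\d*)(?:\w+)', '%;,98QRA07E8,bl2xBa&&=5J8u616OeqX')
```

None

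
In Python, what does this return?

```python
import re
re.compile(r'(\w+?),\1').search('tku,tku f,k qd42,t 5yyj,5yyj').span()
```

(0, 7)

The backreference `\1` re-matches whatever the first group consumed, character for character.
Unlike `match`, `search` isn't anchored — it looks for the pattern anywhere in the string.
The match spans [0:7] → 'tku,tku'.
Captured: group 1 = 'tku'.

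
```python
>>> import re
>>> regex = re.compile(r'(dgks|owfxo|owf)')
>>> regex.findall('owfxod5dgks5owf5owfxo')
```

['owfxo', 'dgks', 'owf', 'owfxo']

Alternation isn't longest-match — the leftmost alternative that fits at this position is chosen.
Scanning left to right: at [0:5] match 'owfxo', group 1 = 'owfxo'; at [7:11] match 'dgks', group 1 = 'dgks'; at [12:15] match 'owf', group 1 = 'owf'; at [16:21] match 'owfxo', group 1 = 'owfxo'.
With a single group, `findall` returns only what that group captured — 4 items.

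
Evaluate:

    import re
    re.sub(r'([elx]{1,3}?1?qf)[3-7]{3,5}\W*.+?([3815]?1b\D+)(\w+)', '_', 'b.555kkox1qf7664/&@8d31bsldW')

Pattern: 1 to 3 of one of [elx] (lazy), then optionally the literal '1', then the literal 'qf' (captured); then 3 to 5 of a character in [3-7]; then zero or more of a non-word character, then one or more of any character (lazy); then optionally one of [3815], then the literal '1b', then one or more of a non-digit (captured); then one or more of a word character (captured).
Matches: at [8:28] → 'x1qf7664/&@8d31bsldW'.
Each match is replaced by '_'.

'b.555kko_'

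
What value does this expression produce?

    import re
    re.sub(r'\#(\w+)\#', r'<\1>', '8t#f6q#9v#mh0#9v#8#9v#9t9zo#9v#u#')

Matches: at [2:7] → '#f6q#'; at [9:14] → '#mh0#'; at [16:19] → '#8#'; at [21:28] → '#9t9zo#'; at [30:33] → '#u#'.
`\1` in the replacement pulls in group 1's text for each match.

'8t<f6q>9v<mh0>9v<8>9v<9t9zo>9v<u>'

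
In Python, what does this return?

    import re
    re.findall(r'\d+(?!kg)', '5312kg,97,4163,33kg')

['531', '97', '4163', '3']

Because the assertion is negative and zero-width, positions next to the forbidden text are skipped.
With no groups in the pattern, `findall` gives back each whole match — 4 here.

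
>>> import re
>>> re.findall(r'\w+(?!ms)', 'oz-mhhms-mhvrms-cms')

`(?!…)`/`(?<!…)` only lets a position through if the neighbouring text does NOT match; no characters are consumed.
Scanning left to right: at [0:2] → 'oz'; at [3:8] → 'mhhms'; at [9:15] → 'mhvrms'; at [16:19] → 'cms'.
Since nothing is captured, `findall` lists the 4 matched substrings directly.

['oz', 'mhhms', 'mhvrms', 'cms']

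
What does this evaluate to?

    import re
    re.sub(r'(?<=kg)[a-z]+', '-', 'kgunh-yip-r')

'kg--yip-r'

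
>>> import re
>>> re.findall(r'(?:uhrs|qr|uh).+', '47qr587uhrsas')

Scanning left to right: at [2:13] → 'qr587uhrsas'.
With no groups in the pattern, `findall` gives back each whole match — 1 here.

['qr587uhrsas']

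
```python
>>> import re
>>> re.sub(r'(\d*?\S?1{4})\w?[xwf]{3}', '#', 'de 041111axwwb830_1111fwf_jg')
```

'de #b#_jg'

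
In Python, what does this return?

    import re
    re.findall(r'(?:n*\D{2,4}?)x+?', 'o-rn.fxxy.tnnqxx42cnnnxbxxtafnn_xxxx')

['rn.fx', 'tnnqx', 'cnnnx', 'bxx', 'fnn_x', 'xxx']

This matches zero or more of the literal 'n', then 2 to 4 of a non-digit (lazy) (non-capturing group); then one or more of a literal 'x' (lazy).
The `?` after the quantifier makes it lazy — it takes as little as possible before letting the rest of the pattern try.
Walking the string: at [2:7] → 'rn.fx'; at [10:15] → 'tnnqx'; at [18:23] → 'cnnnx'; at [23:26] → 'bxx'; at [28:33] → 'fnn_x'; ….
With no groups in the pattern, `findall` gives back each whole match — 6 here.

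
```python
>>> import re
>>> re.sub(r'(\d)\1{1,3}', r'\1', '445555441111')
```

The backreference `\1` re-matches whatever the first group consumed, character for character.
Each match is replaced using the text its own group 1 captured.

'4541'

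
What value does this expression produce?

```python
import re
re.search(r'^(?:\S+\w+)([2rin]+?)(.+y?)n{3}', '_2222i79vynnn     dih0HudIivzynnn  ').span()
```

(0, 33)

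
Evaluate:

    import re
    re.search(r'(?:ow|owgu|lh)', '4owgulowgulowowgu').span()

Branches in `(...|...)` are attempted left-to-right; the first branch that allows the whole pattern to succeed is taken.
`search` walks the string left to right and returns the first match it finds.
The match spans [1:3] → 'ow'.

(1, 3)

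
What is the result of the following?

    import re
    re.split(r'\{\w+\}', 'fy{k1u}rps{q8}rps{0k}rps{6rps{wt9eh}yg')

['fy', 'rps', 'rps', 'rps{6rps', 'yg']

Each match becomes a cut point; 5 segments remain.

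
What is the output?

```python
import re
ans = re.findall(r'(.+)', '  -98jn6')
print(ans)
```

['  -98jn6']

The pattern matches one or more of any character (captured).
With a single group, `findall` returns only what that group captured — 1 item.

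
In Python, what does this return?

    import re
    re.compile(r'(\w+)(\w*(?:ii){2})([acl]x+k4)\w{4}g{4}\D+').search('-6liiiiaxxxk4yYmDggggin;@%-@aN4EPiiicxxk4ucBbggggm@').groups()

('6l', 'iiii', 'axxxk4')

The match spans [1:30] → '6liiiiaxxxk4yYmDggggin;@%-@aN'.
Captured: group 1 = '6l', group 2 = 'iiii', group 3 = 'axxxk4'.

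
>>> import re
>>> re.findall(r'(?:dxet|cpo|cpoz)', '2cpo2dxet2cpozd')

['cpo', 'dxet', 'cpo']

Alternation isn't longest-match — the leftmost alternative that fits at this position is chosen.
Walking the string: at [1:4] → 'cpo'; at [5:9] → 'dxet'; at [10:13] → 'cpo'.
No capturing groups, so `findall` returns the 3 full match strings.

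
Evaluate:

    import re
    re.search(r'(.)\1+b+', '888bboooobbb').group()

'888bb'

A backreference is literal: `\1` must see the identical characters the first group matched.
Unlike `match`, `search` isn't anchored — it looks for the pattern anywhere in the string.
The match spans [0:5] → '888bb'.
Captured: group 1 = '8'.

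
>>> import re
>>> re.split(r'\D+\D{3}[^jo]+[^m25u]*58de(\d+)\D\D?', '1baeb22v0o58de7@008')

['1', '7', '008']

The pattern matches one or more of a non-digit, then exactly 3 of a non-digit, then one or more of any character except [jo]; then zero or more of any character except [m25u], then the literal '58d', then the literal 'e'; then one or more of a digit (captured); then a non-digit, then optionally a non-digit.
Matches to split on: at [1:16] → 'baeb22v0o58de7@'.
The group in the pattern means `split` returns the separators' captures alongside the pieces.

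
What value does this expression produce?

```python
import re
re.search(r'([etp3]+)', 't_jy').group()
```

't'

The pattern matches one or more of one of [etp3] (captured).
The match spans [0:1] → 't'.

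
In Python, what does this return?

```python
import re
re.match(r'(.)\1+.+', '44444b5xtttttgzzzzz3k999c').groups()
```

The match spans [0:25] → '44444b5xtttttgzzzzz3k999c'.
Captured: group 1 = '4'.

('4',)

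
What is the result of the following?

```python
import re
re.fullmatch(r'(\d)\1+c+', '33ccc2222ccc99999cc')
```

None

For `fullmatch`, every character of the input must be accounted for by the pattern.
Here the string isn't matched end-to-end, so the call returns None.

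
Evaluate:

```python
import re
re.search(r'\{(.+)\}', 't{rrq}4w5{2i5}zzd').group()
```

'{rrq}4w5{2i5}'

`re.search` tries every starting position until one works.
The match spans [1:14] → '{rrq}4w5{2i5}'.
Captured: group 1 = 'rrq}4w5{2i5'.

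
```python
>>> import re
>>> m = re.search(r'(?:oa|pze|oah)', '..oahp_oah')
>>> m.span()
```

Branches in `(...|...)` are attempted left-to-right; the first branch that allows the whole pattern to succeed is taken.
`re.search` tries every starting position until one works.
The match spans [2:4] → 'oa'.

(2, 4)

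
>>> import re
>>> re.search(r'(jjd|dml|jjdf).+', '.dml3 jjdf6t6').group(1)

`re.search` tries every starting position until one works.
The match spans [1:13] → 'dml3 jjdf6t6'.
Captured: group 1 = 'dml'.

'dml'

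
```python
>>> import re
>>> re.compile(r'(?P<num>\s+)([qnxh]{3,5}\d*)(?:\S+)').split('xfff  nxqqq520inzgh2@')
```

['xfff', '  ', 'nxqqq520', '']

This matches one or more of whitespace (captured as 'num'); then 3 to 5 of one of [qnxh], then zero or more of a digit (captured); then one or more of a non-whitespace character (non-capturing group).
Because the pattern has a capturing group, `split` also inserts each captured text between the pieces.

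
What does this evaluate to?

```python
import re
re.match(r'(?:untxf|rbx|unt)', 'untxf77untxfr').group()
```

Alternation isn't longest-match — the leftmost alternative that fits at this position is chosen.
With `match`, the pattern is implicitly anchored at the beginning.
The match spans [0:5] → 'untxf'.

'untxf'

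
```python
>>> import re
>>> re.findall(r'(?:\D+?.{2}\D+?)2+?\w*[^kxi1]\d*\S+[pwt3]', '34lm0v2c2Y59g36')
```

With no groups in the pattern, `findall` gives back each whole match — 1 here.

['lm0v2c2Y59g3']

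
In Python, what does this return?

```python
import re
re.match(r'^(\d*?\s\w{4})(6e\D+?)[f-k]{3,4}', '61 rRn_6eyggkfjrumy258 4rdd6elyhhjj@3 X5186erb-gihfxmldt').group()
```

'61 rRn_6eyggkf'

This matches anchored at the start of the string; then zero or more of a digit (lazy), then whitespace, then exactly 4 of a word character (captured); then the literal '6e', then one or more of a non-digit (lazy) (captured); then 3 to 4 of a character in [f-k].
Because the quantifier is non-greedy, it stops expanding at the earliest point where the rest of the pattern can succeed.
`re.match` won't scan ahead — the pattern has to work from the very first character.
The match spans [0:14] → '61 rRn_6eyggkf'.
Captured: group 1 = '61 rRn_', group 2 = '6ey'.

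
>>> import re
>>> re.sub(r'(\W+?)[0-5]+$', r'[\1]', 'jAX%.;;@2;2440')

'jAX%.;;@2[;]'

Pattern: one or more of a non-word character (lazy) (captured); then one or more of a character in [0-5]; then anchored at the end.
Matches: at [9:14] → ';2440'.
Each match is replaced using the text its own group 1 captured.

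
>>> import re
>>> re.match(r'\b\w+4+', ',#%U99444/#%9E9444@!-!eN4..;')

None

This matches a word boundary (`\b`, zero-width); then one or more of a word character; then one or more of a literal '4'.
With `match`, the pattern is implicitly anchored at the beginning.
Here the string doesn't start with a match, so the call returns None.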